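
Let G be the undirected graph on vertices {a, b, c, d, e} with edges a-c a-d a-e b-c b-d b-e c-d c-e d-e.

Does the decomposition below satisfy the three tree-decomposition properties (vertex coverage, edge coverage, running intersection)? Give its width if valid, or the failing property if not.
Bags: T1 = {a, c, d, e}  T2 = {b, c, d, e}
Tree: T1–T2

Yes; width 3.

Every vertex of G appears in some bag (union = {a, b, c, d, e}); every edge is covered by a bag; and for each vertex v the set of bags containing v is connected in the bag tree. The decomposition is therefore valid. The largest bag has 4 vertices, so the width is 3.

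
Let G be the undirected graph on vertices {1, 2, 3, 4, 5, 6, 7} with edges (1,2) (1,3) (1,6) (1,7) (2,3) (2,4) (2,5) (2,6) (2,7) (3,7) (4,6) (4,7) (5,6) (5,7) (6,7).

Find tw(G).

A width-3 tree decomposition is:
Bags: B1 = {1, 2, 6, 7}  B2 = {2, 4, 6, 7}  B3 = {1, 2, 3, 7}  B4 = {2, 5, 6, 7}
Tree: B1–B2, B1–B3, B2–B4
Every bag has size at most 4, so the width is 4 − 1 = 3 and tw(G) ≤ 3. Conversely, {1, 2, 3, 7} is a clique of size 4, and the vertices of any clique must share a bag in every tree decomposition; so some bag has ≥ 4 vertices and tw(G) ≥ 3. Therefore the treewidth is 3.

3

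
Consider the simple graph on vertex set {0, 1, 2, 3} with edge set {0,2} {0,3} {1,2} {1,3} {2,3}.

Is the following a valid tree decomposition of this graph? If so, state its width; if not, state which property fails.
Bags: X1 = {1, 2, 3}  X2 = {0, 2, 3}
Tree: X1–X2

Yes; width 2.

Vertex coverage: the bags together contain {0, 1, 2, 3}, the full vertex set. Edge coverage: each edge of G has both endpoints in at least one bag. Running intersection: for every vertex, the bags containing it form a connected subtree. All three properties hold, so this is a valid tree decomposition of width max|bag| − 1 = 2, and hence tw(G) ≤ 2.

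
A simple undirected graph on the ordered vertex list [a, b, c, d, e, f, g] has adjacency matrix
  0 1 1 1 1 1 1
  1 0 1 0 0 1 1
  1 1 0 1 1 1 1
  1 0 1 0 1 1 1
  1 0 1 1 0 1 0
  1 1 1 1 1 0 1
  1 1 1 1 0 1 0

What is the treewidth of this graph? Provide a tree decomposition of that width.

Treewidth 4.
Bags: B1 = {a, c, d, f, g}  B2 = {a, c, d, e, f}  B3 = {a, b, c, f, g}
Tree: B1–B2, B1–B3

Every bag has size at most 5, so the width is 5 − 1 = 4 and tw(G) ≤ 4. On the other hand G contains the 5-clique {a, c, d, f, g}. A clique must lie in a single bag of any decomposition, so no decomposition can have width below 4. Therefore the treewidth is 4.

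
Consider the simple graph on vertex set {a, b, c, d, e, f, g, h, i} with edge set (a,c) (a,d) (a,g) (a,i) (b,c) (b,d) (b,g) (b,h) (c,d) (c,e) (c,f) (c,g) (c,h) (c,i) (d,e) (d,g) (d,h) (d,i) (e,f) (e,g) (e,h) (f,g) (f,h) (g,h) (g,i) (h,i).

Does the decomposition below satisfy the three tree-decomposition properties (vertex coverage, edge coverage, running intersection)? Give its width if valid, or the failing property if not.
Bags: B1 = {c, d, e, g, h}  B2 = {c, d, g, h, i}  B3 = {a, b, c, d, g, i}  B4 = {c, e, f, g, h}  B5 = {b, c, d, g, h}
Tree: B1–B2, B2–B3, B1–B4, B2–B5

A tree decomposition must satisfy three properties: every vertex lies in some bag; for every edge, both endpoints lie together in some bag; and for every vertex, the bags containing it form a connected subtree. Here bags containing vertex b are not connected in the tree, so the decomposition is invalid.

No — bags containing vertex b are not connected in the tree.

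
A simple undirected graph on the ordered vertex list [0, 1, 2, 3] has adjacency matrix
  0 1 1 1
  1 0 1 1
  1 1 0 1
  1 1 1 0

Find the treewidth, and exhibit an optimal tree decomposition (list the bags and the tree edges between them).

Treewidth 3.
Bags: B1 = {0, 1, 2, 3}
Tree: (single bag)

A single bag containing all 4 vertices is trivially a valid decomposition of width 3. For the lower bound, the 4 vertices {0, 1, 2, 3} are pairwise adjacent, and any tree decomposition puts a clique entirely inside one bag — forcing width ≥ 3. Combining the bounds, tw(G) = 3.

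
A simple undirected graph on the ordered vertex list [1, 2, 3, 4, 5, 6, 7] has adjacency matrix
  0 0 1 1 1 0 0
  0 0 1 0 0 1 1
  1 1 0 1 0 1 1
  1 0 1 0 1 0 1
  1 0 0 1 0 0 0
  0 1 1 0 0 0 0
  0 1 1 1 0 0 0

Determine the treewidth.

A width-2 tree decomposition is:
Bags: B1 = {1, 3, 4}  B2 = {1, 4, 5}  B3 = {3, 4, 7}  B4 = {2, 3, 7}  B5 = {2, 3, 6}
Tree: B1–B2, B1–B3, B3–B4, B4–B5
Each bag holds 3 vertices, so the decomposition has width 2, which upper-bounds the treewidth. For the lower bound, the 3 vertices {1, 3, 4} are pairwise adjacent, and any tree decomposition puts a clique entirely inside one bag — forcing width ≥ 2. Combining the bounds, tw(G) = 2.

2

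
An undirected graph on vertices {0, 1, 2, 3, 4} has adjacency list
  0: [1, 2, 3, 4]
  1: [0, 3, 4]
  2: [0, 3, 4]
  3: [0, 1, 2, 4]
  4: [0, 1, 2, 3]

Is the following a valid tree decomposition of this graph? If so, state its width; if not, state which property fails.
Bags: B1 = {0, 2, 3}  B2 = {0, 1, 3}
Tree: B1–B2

A tree decomposition must satisfy three properties: every vertex lies in some bag; for every edge, both endpoints lie together in some bag; and for every vertex, the bags containing it form a connected subtree. Here vertex 4 appears in no bag, so the decomposition is invalid.

No — vertex 4 appears in no bag.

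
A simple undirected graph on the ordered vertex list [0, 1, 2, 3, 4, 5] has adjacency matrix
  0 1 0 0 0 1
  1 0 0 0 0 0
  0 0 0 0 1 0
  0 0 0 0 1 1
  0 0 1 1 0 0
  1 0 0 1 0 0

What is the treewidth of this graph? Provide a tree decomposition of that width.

The largest bag has 2 vertices, giving width 1; this decomposition certifies tw(G) ≤ 1. Any graph with an edge has treewidth ≥ 1, and G has the edge 2–4. The upper and lower bounds meet at 1, so that is the treewidth.

Treewidth 1.
One such decomposition:
Bags: B1 = {2, 4}  B2 = {3, 4}  B3 = {3, 5}  B4 = {0, 5}  B5 = {0, 1}
Tree: B1–B2, B2–B3, B3–B4, B4–B5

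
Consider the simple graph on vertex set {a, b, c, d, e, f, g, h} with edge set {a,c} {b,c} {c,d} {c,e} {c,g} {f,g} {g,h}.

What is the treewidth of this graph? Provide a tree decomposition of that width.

Treewidth 1.
Bags: B1 = {c, g}  B2 = {c, d}  B3 = {b, c}  B4 = {g, h}  B5 = {c, e}  B6 = {a, c}  B7 = {f, g}
Tree: B1–B2, B2–B3, B1–B4, B2–B5, B2–B6, B1–B7

The largest bag has 2 vertices, giving width 1; this decomposition certifies tw(G) ≤ 1. Any graph with an edge has treewidth ≥ 1, and G has the edge g–c. Hence tw(G) = 1 exactly.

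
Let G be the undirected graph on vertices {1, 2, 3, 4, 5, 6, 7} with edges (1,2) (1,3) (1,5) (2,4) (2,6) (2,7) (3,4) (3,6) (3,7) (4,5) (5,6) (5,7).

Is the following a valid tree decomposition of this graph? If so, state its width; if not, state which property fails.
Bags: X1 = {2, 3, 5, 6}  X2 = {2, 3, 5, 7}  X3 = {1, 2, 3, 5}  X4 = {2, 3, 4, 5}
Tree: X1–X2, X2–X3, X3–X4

Checking the three conditions: (i) the bags cover all of {1, 2, 3, 4, 5, 6, 7}; (ii) for each edge, some bag contains both endpoints; (iii) the bags containing any fixed vertex form a subtree. All hold, so the decomposition is valid with width 4 − 1 = 3.

Yes; width 3.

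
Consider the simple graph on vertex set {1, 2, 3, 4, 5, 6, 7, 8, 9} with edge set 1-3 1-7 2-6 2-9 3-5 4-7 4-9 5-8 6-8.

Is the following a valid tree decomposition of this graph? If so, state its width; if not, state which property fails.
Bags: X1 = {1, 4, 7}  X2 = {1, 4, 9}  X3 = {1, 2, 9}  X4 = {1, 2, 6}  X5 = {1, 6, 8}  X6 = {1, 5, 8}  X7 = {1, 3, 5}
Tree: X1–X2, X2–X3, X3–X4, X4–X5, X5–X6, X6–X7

Yes; width 2.

Every vertex of G appears in some bag (union = {1, 2, 3, 4, 5, 6, 7, 8, 9}); every edge is covered by a bag; and for each vertex v the set of bags containing v is connected in the bag tree. The decomposition is therefore valid. The largest bag has 3 vertices, so the width is 2.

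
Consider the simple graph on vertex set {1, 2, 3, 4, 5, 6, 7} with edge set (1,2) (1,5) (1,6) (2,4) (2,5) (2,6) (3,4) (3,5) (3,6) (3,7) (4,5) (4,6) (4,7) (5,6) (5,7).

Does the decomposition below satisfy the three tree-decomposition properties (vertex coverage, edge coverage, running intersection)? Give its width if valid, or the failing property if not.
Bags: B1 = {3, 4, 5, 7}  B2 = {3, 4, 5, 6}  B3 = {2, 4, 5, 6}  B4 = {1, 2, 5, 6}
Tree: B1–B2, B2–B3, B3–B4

Yes; width 3.

Vertex coverage: the bags together contain {1, 2, 3, 4, 5, 6, 7}, the full vertex set. Edge coverage: each edge of G has both endpoints in at least one bag. Running intersection: for every vertex, the bags containing it form a connected subtree. All three properties hold, so this is a valid tree decomposition of width max|bag| − 1 = 3, and hence tw(G) ≤ 3.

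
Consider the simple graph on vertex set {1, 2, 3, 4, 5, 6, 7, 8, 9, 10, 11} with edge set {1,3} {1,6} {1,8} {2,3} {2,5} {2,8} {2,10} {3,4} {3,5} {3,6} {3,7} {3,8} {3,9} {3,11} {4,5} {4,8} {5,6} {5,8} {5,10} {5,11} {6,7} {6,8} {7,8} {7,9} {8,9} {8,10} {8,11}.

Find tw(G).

3

A width-3 tree decomposition is:
Bags: B1 = {2, 5, 8, 10}  B2 = {2, 3, 5, 8}  B3 = {3, 5, 8, 11}  B4 = {3, 4, 5, 8}  B5 = {3, 5, 6, 8}  B6 = {3, 6, 7, 8}  B7 = {3, 7, 8, 9}  B8 = {1, 3, 6, 8}
Tree: B1–B2, B2–B3, B2–B4, B2–B5, B5–B6, B6–B7, B5–B8
The largest bag has 4 vertices, giving width 3; this decomposition certifies tw(G) ≤ 3. On the other hand G contains the 4-clique {2, 5, 8, 10}. A clique must lie in a single bag of any decomposition, so no decomposition can have width below 3. The upper and lower bounds meet at 3, so that is the treewidth.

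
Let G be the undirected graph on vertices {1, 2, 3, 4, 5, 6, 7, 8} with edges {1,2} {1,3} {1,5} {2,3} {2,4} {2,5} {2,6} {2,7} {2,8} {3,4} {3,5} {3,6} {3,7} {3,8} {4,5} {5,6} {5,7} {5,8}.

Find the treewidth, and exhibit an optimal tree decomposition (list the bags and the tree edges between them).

Treewidth 3.
One such decomposition:
Bags: B1 = {1, 2, 3, 5}  B2 = {2, 3, 4, 5}  B3 = {2, 3, 5, 6}  B4 = {2, 3, 5, 7}  B5 = {2, 3, 5, 8}
Tree: B1–B2, B1–B3, B3–B4, B4–B5

Each bag holds 4 vertices, so the decomposition has width 3, which upper-bounds the treewidth. Conversely, {1, 2, 3, 5} is a clique of size 4, and the vertices of any clique must share a bag in every tree decomposition; so some bag has ≥ 4 vertices and tw(G) ≥ 3. Hence tw(G) = 3 exactly.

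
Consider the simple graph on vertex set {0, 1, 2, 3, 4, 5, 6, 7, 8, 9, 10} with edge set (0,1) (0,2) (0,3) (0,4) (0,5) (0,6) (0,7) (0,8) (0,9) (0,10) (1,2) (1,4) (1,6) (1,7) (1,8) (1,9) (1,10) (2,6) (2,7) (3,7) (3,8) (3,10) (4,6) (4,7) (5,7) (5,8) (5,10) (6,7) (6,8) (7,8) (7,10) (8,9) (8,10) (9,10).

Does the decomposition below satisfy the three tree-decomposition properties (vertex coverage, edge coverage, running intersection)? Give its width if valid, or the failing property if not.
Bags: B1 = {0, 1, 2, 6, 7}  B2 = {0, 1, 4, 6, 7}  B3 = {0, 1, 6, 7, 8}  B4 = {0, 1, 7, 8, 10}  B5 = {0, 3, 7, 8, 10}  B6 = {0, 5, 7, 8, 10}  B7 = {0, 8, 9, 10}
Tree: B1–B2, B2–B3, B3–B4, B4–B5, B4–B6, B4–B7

No — edge (1,9) lies in no bag.

A tree decomposition must satisfy three properties: every vertex lies in some bag; for every edge, both endpoints lie together in some bag; and for every vertex, the bags containing it form a connected subtree. Here edge (1,9) lies in no bag, so the decomposition is invalid.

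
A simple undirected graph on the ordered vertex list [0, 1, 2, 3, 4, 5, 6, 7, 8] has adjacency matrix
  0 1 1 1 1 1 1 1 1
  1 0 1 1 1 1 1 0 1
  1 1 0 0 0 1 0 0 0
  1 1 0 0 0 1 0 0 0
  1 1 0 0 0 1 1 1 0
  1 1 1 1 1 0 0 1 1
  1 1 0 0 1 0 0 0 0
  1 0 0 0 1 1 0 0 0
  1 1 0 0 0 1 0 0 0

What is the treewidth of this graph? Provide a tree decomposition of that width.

Each bag holds 4 vertices, so the decomposition has width 3, which upper-bounds the treewidth. On the other hand G contains the 4-clique {0, 1, 5, 8}. A clique must lie in a single bag of any decomposition, so no decomposition can have width below 3. Combining the bounds, tw(G) = 3.

Treewidth 3.
One such decomposition:
Bags: B1 = {0, 1, 4, 5}  B2 = {0, 1, 4, 6}  B3 = {0, 4, 5, 7}  B4 = {0, 1, 5, 8}  B5 = {0, 1, 2, 5}  B6 = {0, 1, 3, 5}
Tree: B1–B2, B1–B3, B1–B4, B1–B5, B5–B6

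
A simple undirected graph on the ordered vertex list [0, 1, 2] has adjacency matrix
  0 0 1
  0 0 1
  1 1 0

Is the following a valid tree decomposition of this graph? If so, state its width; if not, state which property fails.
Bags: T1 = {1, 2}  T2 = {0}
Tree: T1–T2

No — edge (2,0) lies in no bag.

A tree decomposition must satisfy three properties: every vertex lies in some bag; for every edge, both endpoints lie together in some bag; and for every vertex, the bags containing it form a connected subtree. Here edge (2,0) lies in no bag, so the decomposition is invalid.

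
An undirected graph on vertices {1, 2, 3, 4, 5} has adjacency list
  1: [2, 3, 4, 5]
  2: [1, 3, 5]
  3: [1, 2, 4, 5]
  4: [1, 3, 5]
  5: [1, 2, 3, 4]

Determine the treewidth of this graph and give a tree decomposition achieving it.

Treewidth 3.
One optimal decomposition is:
Bags: B1 = {1, 3, 4, 5}  B2 = {1, 2, 3, 5}
Tree: B1–B2

The largest bag has 4 vertices, giving width 3; this decomposition certifies tw(G) ≤ 3. Conversely, {1, 2, 3, 5} is a clique of size 4, and the vertices of any clique must share a bag in every tree decomposition; so some bag has ≥ 4 vertices and tw(G) ≥ 3. Therefore the treewidth is 3.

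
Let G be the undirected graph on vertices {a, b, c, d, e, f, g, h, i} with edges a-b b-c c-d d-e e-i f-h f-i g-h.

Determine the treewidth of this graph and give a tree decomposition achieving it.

Treewidth 1.
Bags: B1 = {a, b}  B2 = {b, c}  B3 = {c, d}  B4 = {d, e}  B5 = {e, i}  B6 = {f, i}  B7 = {f, h}  B8 = {g, h}
Tree: B1–B2, B2–B3, B3–B4, B4–B5, B5–B6, B6–B7, B7–B8

The largest bag has 2 vertices, giving width 1; this decomposition certifies tw(G) ≤ 1. Any graph with an edge has treewidth ≥ 1, and G has the edge a–b. Combining the bounds, tw(G) = 1.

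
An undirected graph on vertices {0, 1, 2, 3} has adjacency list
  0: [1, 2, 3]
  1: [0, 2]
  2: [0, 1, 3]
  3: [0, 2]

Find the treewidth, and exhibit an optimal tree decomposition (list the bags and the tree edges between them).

The largest bag has 3 vertices, giving width 2; this decomposition certifies tw(G) ≤ 2. Conversely, {0, 1, 2} is a clique of size 3, and the vertices of any clique must share a bag in every tree decomposition; so some bag has ≥ 3 vertices and tw(G) ≥ 2. The upper and lower bounds meet at 2, so that is the treewidth.

Treewidth 2.
One such decomposition:
Bags: B1 = {0, 1, 2}  B2 = {0, 2, 3}
Tree: B1–B2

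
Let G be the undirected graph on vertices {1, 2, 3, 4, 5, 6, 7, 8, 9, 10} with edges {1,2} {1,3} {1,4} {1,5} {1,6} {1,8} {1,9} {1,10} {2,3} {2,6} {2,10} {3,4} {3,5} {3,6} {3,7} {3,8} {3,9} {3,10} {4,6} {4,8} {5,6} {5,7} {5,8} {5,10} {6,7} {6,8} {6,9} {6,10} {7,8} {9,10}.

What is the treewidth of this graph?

4

A width-4 tree decomposition is:
Bags: B1 = {1, 3, 6, 9, 10}  B2 = {1, 3, 5, 6, 10}  B3 = {1, 3, 5, 6, 8}  B4 = {1, 2, 3, 6, 10}  B5 = {1, 3, 4, 6, 8}  B6 = {3, 5, 6, 7, 8}
Tree: B1–B2, B2–B3, B1–B4, B3–B5, B3–B6
Every bag has size at most 5, so the width is 5 − 1 = 4 and tw(G) ≤ 4. For the lower bound, the 5 vertices {1, 3, 4, 6, 8} are pairwise adjacent, and any tree decomposition puts a clique entirely inside one bag — forcing width ≥ 4. Combining the bounds, tw(G) = 4.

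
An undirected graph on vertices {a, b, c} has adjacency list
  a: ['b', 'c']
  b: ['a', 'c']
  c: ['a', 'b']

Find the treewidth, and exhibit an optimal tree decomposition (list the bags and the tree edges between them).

With just one bag of size 3, the width is 3 − 1 = 2, so tw(G) ≤ 2. On the other hand G contains the 3-clique {a, b, c}. A clique must lie in a single bag of any decomposition, so no decomposition can have width below 2. Combining the bounds, tw(G) = 2.

Treewidth 2.
One optimal decomposition is:
Bags: B1 = {a, b, c}
Tree: (single bag)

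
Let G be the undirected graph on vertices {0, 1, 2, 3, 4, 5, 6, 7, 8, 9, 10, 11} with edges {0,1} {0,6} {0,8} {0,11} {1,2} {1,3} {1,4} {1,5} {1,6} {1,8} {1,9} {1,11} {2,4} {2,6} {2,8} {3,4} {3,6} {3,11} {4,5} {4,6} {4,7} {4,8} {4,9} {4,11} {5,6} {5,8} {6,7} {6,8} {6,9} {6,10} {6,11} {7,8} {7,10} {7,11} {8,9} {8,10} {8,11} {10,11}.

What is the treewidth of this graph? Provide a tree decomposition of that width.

Every bag has size at most 5, so the width is 5 − 1 = 4 and tw(G) ≤ 4. Conversely, {0, 1, 6, 8, 11} is a clique of size 5, and the vertices of any clique must share a bag in every tree decomposition; so some bag has ≥ 5 vertices and tw(G) ≥ 4. The upper and lower bounds meet at 4, so that is the treewidth.

Treewidth 4.
Bags: B1 = {4, 6, 7, 8, 11}  B2 = {1, 4, 6, 8, 11}  B3 = {1, 2, 4, 6, 8}  B4 = {6, 7, 8, 10, 11}  B5 = {0, 1, 6, 8, 11}  B6 = {1, 4, 5, 6, 8}  B7 = {1, 3, 4, 6, 11}  B8 = {1, 4, 6, 8, 9}
Tree: B1–B2, B2–B3, B1–B4, B2–B5, B3–B6, B2–B7, B2–B8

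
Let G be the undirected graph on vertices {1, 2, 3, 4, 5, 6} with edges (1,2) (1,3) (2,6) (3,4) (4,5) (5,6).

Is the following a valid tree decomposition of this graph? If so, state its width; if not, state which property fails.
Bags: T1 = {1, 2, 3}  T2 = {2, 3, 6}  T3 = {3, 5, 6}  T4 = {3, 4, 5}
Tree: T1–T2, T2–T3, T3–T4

Checking the three conditions: (i) the bags cover all of {1, 2, 3, 4, 5, 6}; (ii) for each edge, some bag contains both endpoints; (iii) the bags containing any fixed vertex form a subtree. All hold, so the decomposition is valid with width 3 − 1 = 2.

Yes; width 2.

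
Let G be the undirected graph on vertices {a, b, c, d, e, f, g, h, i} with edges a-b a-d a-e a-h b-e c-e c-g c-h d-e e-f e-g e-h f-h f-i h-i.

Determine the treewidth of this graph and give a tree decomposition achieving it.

Treewidth 2.
Bags: B1 = {e, f, h}  B2 = {a, e, h}  B3 = {c, e, h}  B4 = {a, b, e}  B5 = {a, d, e}  B6 = {c, e, g}  B7 = {f, h, i}
Tree: B1–B2, B2–B3, B2–B4, B4–B5, B3–B6, B1–B7

The largest bag has 3 vertices, giving width 2; this decomposition certifies tw(G) ≤ 2. Conversely, {a, d, e} is a clique of size 3, and the vertices of any clique must share a bag in every tree decomposition; so some bag has ≥ 3 vertices and tw(G) ≥ 2. Therefore the treewidth is 2.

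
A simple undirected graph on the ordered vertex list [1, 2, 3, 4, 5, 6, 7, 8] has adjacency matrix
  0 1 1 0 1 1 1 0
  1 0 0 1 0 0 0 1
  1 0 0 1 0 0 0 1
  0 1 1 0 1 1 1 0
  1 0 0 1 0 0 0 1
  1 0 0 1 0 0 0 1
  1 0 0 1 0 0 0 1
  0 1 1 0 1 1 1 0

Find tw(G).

A width-3 tree decomposition is:
Bags: B1 = {1, 3, 4, 8}  B2 = {1, 4, 7, 8}  B3 = {1, 4, 5, 8}  B4 = {1, 4, 6, 8}  B5 = {1, 2, 4, 8}
Tree: B1–B2, B2–B3, B3–B4, B4–B5
The largest bag has 4 vertices, giving width 3; this decomposition certifies tw(G) ≤ 3. For the lower bound: the 4 vertex sets {3,8}, {1,7}, {4}, {5} are disjoint, each induces a connected subgraph, and every pair is joined by at least one edge of G. Contracting each set to a single vertex therefore yields K_{4} as a minor, and since treewidth is minor-monotone, tw(G) ≥ tw(K_{4}) = 3. The upper and lower bounds meet at 3, so that is the treewidth.

3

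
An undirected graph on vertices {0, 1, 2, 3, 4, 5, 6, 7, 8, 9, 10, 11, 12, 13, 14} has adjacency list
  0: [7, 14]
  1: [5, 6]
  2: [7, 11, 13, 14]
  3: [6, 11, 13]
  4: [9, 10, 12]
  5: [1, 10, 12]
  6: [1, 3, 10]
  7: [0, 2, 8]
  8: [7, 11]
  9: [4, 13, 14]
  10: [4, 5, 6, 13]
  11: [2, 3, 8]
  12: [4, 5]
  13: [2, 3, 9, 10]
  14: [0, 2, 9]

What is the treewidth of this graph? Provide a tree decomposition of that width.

Treewidth 3.
One optimal decomposition is:
Bags: B1 = {1, 5, 6, 12}  B2 = {5, 6, 10, 12}  B3 = {4, 6, 10, 12}  B4 = {3, 4, 6, 10}  B5 = {3, 4, 10, 13}  B6 = {3, 4, 9, 13}  B7 = {3, 9, 11, 13}  B8 = {2, 9, 11, 13}  B9 = {2, 9, 11, 14}  B10 = {2, 8, 11, 14}  B11 = {2, 7, 8, 14}  B12 = {0, 7, 8, 14}
Tree: B1–B2, B2–B3, B3–B4, B4–B5, B5–B6, B6–B7, B7–B8, B8–B9, B9–B10, B10–B11, B11–B12

Each bag holds 4 vertices, so the decomposition has width 3, which upper-bounds the treewidth. For the lower bound: the 4 vertex sets {1,5,12}, {6}, {10}, {3,4,9,13} are disjoint, each induces a connected subgraph, and every pair is joined by at least one edge of G. Contracting each set to a single vertex therefore yields K_{4} as a minor, and since treewidth is minor-monotone, tw(G) ≥ tw(K_{4}) = 3. Hence tw(G) = 3 exactly.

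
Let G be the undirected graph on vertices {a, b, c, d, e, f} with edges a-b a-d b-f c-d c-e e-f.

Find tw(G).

A width-2 tree decomposition is:
Bags: B1 = {a, b, d}  B2 = {b, d, f}  B3 = {d, e, f}  B4 = {c, d, e}
Tree: B1–B2, B2–B3, B3–B4
The largest bag has 3 vertices, giving width 2; this decomposition certifies tw(G) ≤ 2. For the lower bound, G contains the cycle d–a–b–f–e–c–d, so G is not a forest; only forests have treewidth ≤ 1, hence tw(G) ≥ 2. Combining the bounds, tw(G) = 2.

2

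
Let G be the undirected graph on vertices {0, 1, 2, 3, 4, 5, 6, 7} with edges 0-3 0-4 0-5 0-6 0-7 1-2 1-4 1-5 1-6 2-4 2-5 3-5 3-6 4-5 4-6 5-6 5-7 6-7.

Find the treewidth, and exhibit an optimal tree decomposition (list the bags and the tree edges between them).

The largest bag has 4 vertices, giving width 3; this decomposition certifies tw(G) ≤ 3. For the lower bound, the 4 vertices {1, 2, 4, 5} are pairwise adjacent, and any tree decomposition puts a clique entirely inside one bag — forcing width ≥ 3. The upper and lower bounds meet at 3, so that is the treewidth.

Treewidth 3.
One such decomposition:
Bags: B1 = {0, 5, 6, 7}  B2 = {0, 4, 5, 6}  B3 = {0, 3, 5, 6}  B4 = {1, 4, 5, 6}  B5 = {1, 2, 4, 5}
Tree: B1–B2, B2–B3, B2–B4, B4–B5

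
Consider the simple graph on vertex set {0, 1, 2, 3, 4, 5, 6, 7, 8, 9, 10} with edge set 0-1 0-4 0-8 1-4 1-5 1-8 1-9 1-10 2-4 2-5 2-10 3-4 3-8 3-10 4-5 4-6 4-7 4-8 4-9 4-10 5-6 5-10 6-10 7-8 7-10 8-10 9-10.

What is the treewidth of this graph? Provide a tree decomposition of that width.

Every bag has size at most 4, so the width is 4 − 1 = 3 and tw(G) ≤ 3. For the lower bound, the 4 vertices {0, 1, 4, 8} are pairwise adjacent, and any tree decomposition puts a clique entirely inside one bag — forcing width ≥ 3. The upper and lower bounds meet at 3, so that is the treewidth.

Treewidth 3.
Bags: B1 = {4, 7, 8, 10}  B2 = {3, 4, 8, 10}  B3 = {1, 4, 8, 10}  B4 = {1, 4, 5, 10}  B5 = {4, 5, 6, 10}  B6 = {0, 1, 4, 8}  B7 = {2, 4, 5, 10}  B8 = {1, 4, 9, 10}
Tree: B1–B2, B1–B3, B3–B4, B4–B5, B3–B6, B4–B7, B3–B8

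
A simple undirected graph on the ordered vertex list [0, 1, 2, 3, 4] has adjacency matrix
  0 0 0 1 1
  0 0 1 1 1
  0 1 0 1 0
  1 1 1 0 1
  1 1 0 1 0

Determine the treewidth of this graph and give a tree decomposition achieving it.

Treewidth 2.
One optimal decomposition is:
Bags: B1 = {1, 3, 4}  B2 = {0, 3, 4}  B3 = {1, 2, 3}
Tree: B1–B2, B1–B3

The largest bag has 3 vertices, giving width 2; this decomposition certifies tw(G) ≤ 2. On the other hand G contains the 3-clique {0, 3, 4}. A clique must lie in a single bag of any decomposition, so no decomposition can have width below 2. Hence tw(G) = 2 exactly.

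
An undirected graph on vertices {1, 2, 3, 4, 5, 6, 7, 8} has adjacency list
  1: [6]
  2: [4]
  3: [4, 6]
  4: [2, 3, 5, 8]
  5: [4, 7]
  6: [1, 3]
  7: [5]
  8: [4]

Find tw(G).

1

A width-1 tree decomposition is:
Bags: B1 = {4, 5}  B2 = {3, 4}  B3 = {5, 7}  B4 = {3, 6}  B5 = {4, 8}  B6 = {1, 6}  B7 = {2, 4}
Tree: B1–B2, B1–B3, B2–B4, B1–B5, B4–B6, B2–B7
Each bag holds 2 vertices, so the decomposition has width 1, which upper-bounds the treewidth. Any graph with an edge has treewidth ≥ 1, and G has the edge 5–4. Therefore the treewidth is 1.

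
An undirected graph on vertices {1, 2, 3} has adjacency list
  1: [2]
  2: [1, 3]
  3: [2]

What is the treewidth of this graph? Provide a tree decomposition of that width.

Each bag holds 2 vertices, so the decomposition has width 1, which upper-bounds the treewidth. G has an edge, so its treewidth is at least 1. Hence tw(G) = 1 exactly.

Treewidth 1.
Bags: B1 = {1, 2}  B2 = {2, 3}
Tree: B1–B2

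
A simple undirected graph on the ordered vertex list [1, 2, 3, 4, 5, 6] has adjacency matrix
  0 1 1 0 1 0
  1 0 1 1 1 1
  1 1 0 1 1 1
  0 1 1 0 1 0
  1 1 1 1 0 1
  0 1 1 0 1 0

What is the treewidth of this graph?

A width-3 tree decomposition is:
Bags: B1 = {1, 2, 3, 5}  B2 = {2, 3, 5, 6}  B3 = {2, 3, 4, 5}
Tree: B1–B2, B2–B3
Each bag holds 4 vertices, so the decomposition has width 3, which upper-bounds the treewidth. On the other hand G contains the 4-clique {1, 2, 3, 5}. A clique must lie in a single bag of any decomposition, so no decomposition can have width below 3. Combining the bounds, tw(G) = 3.

3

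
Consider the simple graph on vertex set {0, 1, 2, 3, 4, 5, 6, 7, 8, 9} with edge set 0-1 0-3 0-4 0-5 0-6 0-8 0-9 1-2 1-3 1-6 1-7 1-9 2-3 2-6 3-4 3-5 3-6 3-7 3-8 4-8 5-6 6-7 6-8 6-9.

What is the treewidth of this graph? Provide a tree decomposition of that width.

Treewidth 3.
One optimal decomposition is:
Bags: B1 = {1, 2, 3, 6}  B2 = {1, 3, 6, 7}  B3 = {0, 1, 3, 6}  B4 = {0, 1, 6, 9}  B5 = {0, 3, 6, 8}  B6 = {0, 3, 4, 8}  B7 = {0, 3, 5, 6}
Tree: B1–B2, B2–B3, B3–B4, B3–B5, B5–B6, B5–B7

Each bag holds 4 vertices, so the decomposition has width 3, which upper-bounds the treewidth. On the other hand G contains the 4-clique {0, 1, 6, 9}. A clique must lie in a single bag of any decomposition, so no decomposition can have width below 3. Combining the bounds, tw(G) = 3.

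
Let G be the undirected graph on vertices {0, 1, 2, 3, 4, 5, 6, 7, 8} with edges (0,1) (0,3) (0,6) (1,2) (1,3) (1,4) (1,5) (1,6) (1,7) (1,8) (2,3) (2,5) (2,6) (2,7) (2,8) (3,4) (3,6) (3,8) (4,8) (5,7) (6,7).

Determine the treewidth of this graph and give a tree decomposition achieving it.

Each bag holds 4 vertices, so the decomposition has width 3, which upper-bounds the treewidth. Conversely, {0, 1, 3, 6} is a clique of size 4, and the vertices of any clique must share a bag in every tree decomposition; so some bag has ≥ 4 vertices and tw(G) ≥ 3. Therefore the treewidth is 3.

Treewidth 3.
One optimal decomposition is:
Bags: B1 = {1, 2, 5, 7}  B2 = {1, 2, 6, 7}  B3 = {1, 2, 3, 6}  B4 = {1, 2, 3, 8}  B5 = {1, 3, 4, 8}  B6 = {0, 1, 3, 6}
Tree: B1–B2, B2–B3, B3–B4, B4–B5, B3–B6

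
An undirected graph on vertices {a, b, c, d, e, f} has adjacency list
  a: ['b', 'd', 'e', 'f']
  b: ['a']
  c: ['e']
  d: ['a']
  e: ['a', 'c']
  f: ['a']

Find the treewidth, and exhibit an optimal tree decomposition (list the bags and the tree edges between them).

Treewidth 1.
One optimal decomposition is:
Bags: B1 = {a, e}  B2 = {a, f}  B3 = {a, b}  B4 = {a, d}  B5 = {c, e}
Tree: B1–B2, B1–B3, B3–B4, B1–B5

Each bag holds 2 vertices, so the decomposition has width 1, which upper-bounds the treewidth. G has an edge, so its treewidth is at least 1. Hence tw(G) = 1 exactly.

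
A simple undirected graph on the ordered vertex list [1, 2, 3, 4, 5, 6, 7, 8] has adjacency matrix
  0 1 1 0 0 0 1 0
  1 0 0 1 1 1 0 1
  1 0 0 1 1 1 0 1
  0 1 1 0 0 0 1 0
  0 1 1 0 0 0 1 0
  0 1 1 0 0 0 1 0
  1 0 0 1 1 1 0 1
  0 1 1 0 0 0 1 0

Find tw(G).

3

A width-3 tree decomposition is:
Bags: B1 = {2, 3, 6, 7}  B2 = {2, 3, 7, 8}  B3 = {2, 3, 4, 7}  B4 = {2, 3, 5, 7}  B5 = {1, 2, 3, 7}
Tree: B1–B2, B2–B3, B3–B4, B4–B5
Each bag holds 4 vertices, so the decomposition has width 3, which upper-bounds the treewidth. For the lower bound: the 4 vertex sets {2,6}, {7,8}, {3}, {4} are disjoint, each induces a connected subgraph, and every pair is joined by at least one edge of G. Contracting each set to a single vertex therefore yields K_{4} as a minor, and since treewidth is minor-monotone, tw(G) ≥ tw(K_{4}) = 3. Hence tw(G) = 3 exactly.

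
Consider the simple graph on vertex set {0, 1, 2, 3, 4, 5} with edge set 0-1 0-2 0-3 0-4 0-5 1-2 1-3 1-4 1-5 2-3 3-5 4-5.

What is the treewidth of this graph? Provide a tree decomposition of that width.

Treewidth 3.
Bags: B1 = {0, 1, 3, 5}  B2 = {0, 1, 2, 3}  B3 = {0, 1, 4, 5}
Tree: B1–B2, B1–B3

The largest bag has 4 vertices, giving width 3; this decomposition certifies tw(G) ≤ 3. Conversely, {0, 1, 2, 3} is a clique of size 4, and the vertices of any clique must share a bag in every tree decomposition; so some bag has ≥ 4 vertices and tw(G) ≥ 3. The upper and lower bounds meet at 3, so that is the treewidth.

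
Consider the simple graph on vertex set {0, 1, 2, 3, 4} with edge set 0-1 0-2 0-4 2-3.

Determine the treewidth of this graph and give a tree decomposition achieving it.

Treewidth 1.
One optimal decomposition is:
Bags: B1 = {2, 3}  B2 = {0, 2}  B3 = {0, 1}  B4 = {0, 4}
Tree: B1–B2, B2–B3, B3–B4

The largest bag has 2 vertices, giving width 1; this decomposition certifies tw(G) ≤ 1. Any graph with an edge has treewidth ≥ 1, and G has the edge 3–2. Therefore the treewidth is 1.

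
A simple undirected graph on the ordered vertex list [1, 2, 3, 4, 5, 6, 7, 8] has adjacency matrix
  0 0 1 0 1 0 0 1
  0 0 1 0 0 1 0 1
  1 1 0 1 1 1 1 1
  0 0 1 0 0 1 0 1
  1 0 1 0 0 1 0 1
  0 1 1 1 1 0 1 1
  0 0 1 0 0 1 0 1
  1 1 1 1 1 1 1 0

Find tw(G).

3

A width-3 tree decomposition is:
Bags: B1 = {3, 5, 6, 8}  B2 = {1, 3, 5, 8}  B3 = {2, 3, 6, 8}  B4 = {3, 6, 7, 8}  B5 = {3, 4, 6, 8}
Tree: B1–B2, B1–B3, B3–B4, B4–B5
Each bag holds 4 vertices, so the decomposition has width 3, which upper-bounds the treewidth. Conversely, {1, 3, 5, 8} is a clique of size 4, and the vertices of any clique must share a bag in every tree decomposition; so some bag has ≥ 4 vertices and tw(G) ≥ 3. The upper and lower bounds meet at 3, so that is the treewidth.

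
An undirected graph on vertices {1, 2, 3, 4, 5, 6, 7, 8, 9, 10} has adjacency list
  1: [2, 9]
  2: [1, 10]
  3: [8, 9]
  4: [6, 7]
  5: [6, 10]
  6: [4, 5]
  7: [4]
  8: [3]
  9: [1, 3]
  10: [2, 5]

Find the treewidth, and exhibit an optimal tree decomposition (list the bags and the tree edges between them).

Each bag holds 2 vertices, so the decomposition has width 1, which upper-bounds the treewidth. Any graph with an edge has treewidth ≥ 1, and G has the edge 7–4. The upper and lower bounds meet at 1, so that is the treewidth.

Treewidth 1.
One optimal decomposition is:
Bags: B1 = {4, 7}  B2 = {4, 6}  B3 = {5, 6}  B4 = {5, 10}  B5 = {2, 10}  B6 = {1, 2}  B7 = {1, 9}  B8 = {3, 9}  B9 = {3, 8}
Tree: B1–B2, B2–B3, B3–B4, B4–B5, B5–B6, B6–B7, B7–B8, B8–B9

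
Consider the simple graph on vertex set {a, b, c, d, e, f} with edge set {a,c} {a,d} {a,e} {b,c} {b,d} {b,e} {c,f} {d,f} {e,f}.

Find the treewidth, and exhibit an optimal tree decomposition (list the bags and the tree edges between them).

Treewidth 3.
One optimal decomposition is:
Bags: B1 = {c, d, e, f}  B2 = {b, c, d, e}  B3 = {a, c, d, e}
Tree: B1–B2, B2–B3

Each bag holds 4 vertices, so the decomposition has width 3, which upper-bounds the treewidth. For the lower bound: the 4 vertex sets {d,f}, {b,e}, {c}, {a} are disjoint, each induces a connected subgraph, and every pair is joined by at least one edge of G. Contracting each set to a single vertex therefore yields K_{4} as a minor, and since treewidth is minor-monotone, tw(G) ≥ tw(K_{4}) = 3. The upper and lower bounds meet at 3, so that is the treewidth.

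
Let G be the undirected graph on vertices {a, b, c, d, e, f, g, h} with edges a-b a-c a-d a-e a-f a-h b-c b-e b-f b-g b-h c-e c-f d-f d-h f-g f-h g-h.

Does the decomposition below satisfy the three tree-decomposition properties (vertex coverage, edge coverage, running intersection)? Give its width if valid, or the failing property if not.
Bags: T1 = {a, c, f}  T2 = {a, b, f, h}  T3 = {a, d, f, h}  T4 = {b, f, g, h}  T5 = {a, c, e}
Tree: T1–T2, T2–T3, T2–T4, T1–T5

No — edge (b,c) lies in no bag.

A tree decomposition must satisfy three properties: every vertex lies in some bag; for every edge, both endpoints lie together in some bag; and for every vertex, the bags containing it form a connected subtree. Here edge (b,c) lies in no bag, so the decomposition is invalid.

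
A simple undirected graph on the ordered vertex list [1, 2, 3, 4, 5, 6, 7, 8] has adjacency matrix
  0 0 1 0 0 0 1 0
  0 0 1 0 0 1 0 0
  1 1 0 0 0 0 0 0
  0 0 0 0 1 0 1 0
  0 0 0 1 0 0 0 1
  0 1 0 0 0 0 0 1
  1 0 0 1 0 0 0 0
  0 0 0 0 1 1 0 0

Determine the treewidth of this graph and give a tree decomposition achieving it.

Treewidth 2.
Bags: B1 = {2, 3, 6}  B2 = {1, 3, 6}  B3 = {1, 6, 7}  B4 = {4, 6, 7}  B5 = {4, 5, 6}  B6 = {5, 6, 8}
Tree: B1–B2, B2–B3, B3–B4, B4–B5, B5–B6

Every bag has size at most 3, so the width is 3 − 1 = 2 and tw(G) ≤ 2. Since 6–2–3–1–7–4–5–8–6 is a cycle in G, G is not acyclic. Forests are exactly the graphs of treewidth ≤ 1, so tw(G) ≥ 2. Therefore the treewidth is 2.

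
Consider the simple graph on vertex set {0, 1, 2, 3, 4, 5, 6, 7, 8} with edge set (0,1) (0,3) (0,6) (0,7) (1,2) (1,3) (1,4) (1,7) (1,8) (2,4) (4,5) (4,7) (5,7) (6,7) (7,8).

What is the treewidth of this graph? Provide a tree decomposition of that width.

Treewidth 2.
One such decomposition:
Bags: B1 = {0, 1, 7}  B2 = {1, 4, 7}  B3 = {0, 6, 7}  B4 = {1, 7, 8}  B5 = {0, 1, 3}  B6 = {4, 5, 7}  B7 = {1, 2, 4}
Tree: B1–B2, B1–B3, B2–B4, B1–B5, B2–B6, B2–B7

Each bag holds 3 vertices, so the decomposition has width 2, which upper-bounds the treewidth. On the other hand G contains the 3-clique {1, 2, 4}. A clique must lie in a single bag of any decomposition, so no decomposition can have width below 2. Therefore the treewidth is 2.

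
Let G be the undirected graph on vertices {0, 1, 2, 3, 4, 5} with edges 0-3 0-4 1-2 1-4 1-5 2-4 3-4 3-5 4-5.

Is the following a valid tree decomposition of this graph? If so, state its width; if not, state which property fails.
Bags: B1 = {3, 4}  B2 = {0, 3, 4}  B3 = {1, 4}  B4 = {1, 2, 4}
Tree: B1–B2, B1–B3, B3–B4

No — vertex 5 appears in no bag.

A tree decomposition must satisfy three properties: every vertex lies in some bag; for every edge, both endpoints lie together in some bag; and for every vertex, the bags containing it form a connected subtree. Here vertex 5 appears in no bag, so the decomposition is invalid.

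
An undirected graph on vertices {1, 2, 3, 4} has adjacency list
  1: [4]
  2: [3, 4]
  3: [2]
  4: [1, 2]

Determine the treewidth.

A width-1 tree decomposition is:
Bags: B1 = {2, 3}  B2 = {2, 4}  B3 = {1, 4}
Tree: B1–B2, B2–B3
The largest bag has 2 vertices, giving width 1; this decomposition certifies tw(G) ≤ 1. G has an edge, so its treewidth is at least 1. The upper and lower bounds meet at 1, so that is the treewidth.

1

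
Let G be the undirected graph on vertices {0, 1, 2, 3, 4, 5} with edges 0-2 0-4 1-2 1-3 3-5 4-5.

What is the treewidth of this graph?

2

A width-2 tree decomposition is:
Bags: B1 = {0, 2, 4}  B2 = {2, 4, 5}  B3 = {2, 3, 5}  B4 = {1, 2, 3}
Tree: B1–B2, B2–B3, B3–B4
Each bag holds 3 vertices, so the decomposition has width 2, which upper-bounds the treewidth. Since 2–0–4–5–3–1–2 is a cycle in G, G is not acyclic. Forests are exactly the graphs of treewidth ≤ 1, so tw(G) ≥ 2. Hence tw(G) = 2 exactly.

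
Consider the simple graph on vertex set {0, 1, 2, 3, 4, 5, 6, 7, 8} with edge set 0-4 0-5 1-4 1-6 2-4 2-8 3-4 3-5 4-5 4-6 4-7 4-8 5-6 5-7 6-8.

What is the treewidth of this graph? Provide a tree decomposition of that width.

Each bag holds 3 vertices, so the decomposition has width 2, which upper-bounds the treewidth. On the other hand G contains the 3-clique {2, 4, 8}. A clique must lie in a single bag of any decomposition, so no decomposition can have width below 2. Combining the bounds, tw(G) = 2.

Treewidth 2.
One optimal decomposition is:
Bags: B1 = {4, 5, 6}  B2 = {4, 5, 7}  B3 = {3, 4, 5}  B4 = {4, 6, 8}  B5 = {2, 4, 8}  B6 = {0, 4, 5}  B7 = {1, 4, 6}
Tree: B1–B2, B1–B3, B1–B4, B4–B5, B1–B6, B4–B7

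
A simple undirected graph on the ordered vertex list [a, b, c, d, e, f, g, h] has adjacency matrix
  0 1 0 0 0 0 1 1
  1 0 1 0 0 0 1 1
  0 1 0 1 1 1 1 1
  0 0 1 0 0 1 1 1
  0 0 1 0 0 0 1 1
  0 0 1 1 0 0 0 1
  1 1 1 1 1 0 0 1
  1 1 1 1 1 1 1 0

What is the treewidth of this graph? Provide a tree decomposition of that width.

Each bag holds 4 vertices, so the decomposition has width 3, which upper-bounds the treewidth. For the lower bound, the 4 vertices {c, d, g, h} are pairwise adjacent, and any tree decomposition puts a clique entirely inside one bag — forcing width ≥ 3. Combining the bounds, tw(G) = 3.

Treewidth 3.
Bags: B1 = {b, c, g, h}  B2 = {c, d, g, h}  B3 = {c, e, g, h}  B4 = {a, b, g, h}  B5 = {c, d, f, h}
Tree: B1–B2, B2–B3, B1–B4, B2–B5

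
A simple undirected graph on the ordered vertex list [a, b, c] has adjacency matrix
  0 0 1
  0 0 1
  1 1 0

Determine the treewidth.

1

A width-1 tree decomposition is:
Bags: B1 = {a, c}  B2 = {b, c}
Tree: B1–B2
The largest bag has 2 vertices, giving width 1; this decomposition certifies tw(G) ≤ 1. Any graph with an edge has treewidth ≥ 1, and G has the edge a–c. Therefore the treewidth is 1.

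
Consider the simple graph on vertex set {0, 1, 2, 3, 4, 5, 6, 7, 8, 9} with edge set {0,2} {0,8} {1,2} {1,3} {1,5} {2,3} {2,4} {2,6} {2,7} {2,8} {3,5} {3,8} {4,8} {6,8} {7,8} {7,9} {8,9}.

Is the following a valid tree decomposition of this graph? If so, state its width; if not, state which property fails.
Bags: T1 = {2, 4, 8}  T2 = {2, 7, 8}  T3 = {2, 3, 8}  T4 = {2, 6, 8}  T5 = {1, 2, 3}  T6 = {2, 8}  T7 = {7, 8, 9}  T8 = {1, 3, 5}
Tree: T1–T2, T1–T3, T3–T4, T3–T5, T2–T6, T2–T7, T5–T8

A tree decomposition must satisfy three properties: every vertex lies in some bag; for every edge, both endpoints lie together in some bag; and for every vertex, the bags containing it form a connected subtree. Here vertex 0 appears in no bag, so the decomposition is invalid.

No — vertex 0 appears in no bag.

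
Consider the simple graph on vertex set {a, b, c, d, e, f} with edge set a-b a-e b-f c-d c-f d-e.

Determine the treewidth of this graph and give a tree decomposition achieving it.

Treewidth 2.
Bags: B1 = {b, c, f}  B2 = {b, c, d}  B3 = {b, d, e}  B4 = {a, b, e}
Tree: B1–B2, B2–B3, B3–B4

Every bag has size at most 3, so the width is 3 − 1 = 2 and tw(G) ≤ 2. For the lower bound, G contains the cycle b–f–c–d–e–a–b, so G is not a forest; only forests have treewidth ≤ 1, hence tw(G) ≥ 2. Therefore the treewidth is 2.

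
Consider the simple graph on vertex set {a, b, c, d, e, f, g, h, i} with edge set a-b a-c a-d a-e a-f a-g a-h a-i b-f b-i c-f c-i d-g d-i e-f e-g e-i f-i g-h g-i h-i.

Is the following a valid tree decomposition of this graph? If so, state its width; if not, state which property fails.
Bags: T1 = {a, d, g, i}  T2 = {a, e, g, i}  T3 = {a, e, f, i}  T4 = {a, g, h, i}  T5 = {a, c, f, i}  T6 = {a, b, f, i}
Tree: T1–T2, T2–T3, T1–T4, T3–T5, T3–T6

Checking the three conditions: (i) the bags cover all of {a, b, c, d, e, f, g, h, i}; (ii) for each edge, some bag contains both endpoints; (iii) the bags containing any fixed vertex form a subtree. All hold, so the decomposition is valid with width 4 − 1 = 3.

Yes; width 3.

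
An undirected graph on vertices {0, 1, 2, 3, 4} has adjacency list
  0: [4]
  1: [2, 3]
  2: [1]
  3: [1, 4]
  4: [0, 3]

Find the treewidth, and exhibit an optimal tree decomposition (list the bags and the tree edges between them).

Treewidth 1.
One such decomposition:
Bags: B1 = {0, 4}  B2 = {3, 4}  B3 = {1, 3}  B4 = {1, 2}
Tree: B1–B2, B2–B3, B3–B4

Each bag holds 2 vertices, so the decomposition has width 1, which upper-bounds the treewidth. G has an edge, so its treewidth is at least 1. Hence tw(G) = 1 exactly.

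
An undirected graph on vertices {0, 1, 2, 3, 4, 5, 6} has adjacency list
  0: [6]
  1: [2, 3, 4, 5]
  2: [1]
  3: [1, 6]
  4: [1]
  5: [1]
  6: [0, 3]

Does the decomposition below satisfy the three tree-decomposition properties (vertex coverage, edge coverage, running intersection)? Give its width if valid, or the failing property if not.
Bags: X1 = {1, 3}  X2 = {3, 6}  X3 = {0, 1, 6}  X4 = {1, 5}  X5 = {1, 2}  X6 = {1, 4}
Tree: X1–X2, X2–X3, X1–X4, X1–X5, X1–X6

No — bags containing vertex 1 are not connected in the tree.

A tree decomposition must satisfy three properties: every vertex lies in some bag; for every edge, both endpoints lie together in some bag; and for every vertex, the bags containing it form a connected subtree. Here bags containing vertex 1 are not connected in the tree, so the decomposition is invalid.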